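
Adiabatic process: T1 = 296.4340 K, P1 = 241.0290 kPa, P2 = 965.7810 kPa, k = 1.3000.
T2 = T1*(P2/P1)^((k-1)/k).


(k-1)/k = 0.2308
(P2/P1)^exp = 1.3776
T2 = 296.4340 * 1.3776 = 408.3550 K

408.3550 K


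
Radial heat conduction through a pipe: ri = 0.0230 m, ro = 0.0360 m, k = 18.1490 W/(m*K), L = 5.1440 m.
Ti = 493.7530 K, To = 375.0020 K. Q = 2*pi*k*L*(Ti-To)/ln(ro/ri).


dT = 118.7510 K
ln(ro/ri) = 0.4480
Q = 2*pi*18.1490*5.1440*118.7510 / 0.4480 = 155477.9568 W

155477.9568 W


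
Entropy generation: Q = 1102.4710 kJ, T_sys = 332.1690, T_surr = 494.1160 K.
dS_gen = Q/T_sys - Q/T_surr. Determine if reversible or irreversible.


dS_sys = 1102.4710/332.1690 = 3.3190 kJ/K
dS_surr = -1102.4710/494.1160 = -2.2312 kJ/K
dS_gen = 3.3190 - 2.2312 = 1.0878 kJ/K (irreversible)

dS_gen = 1.0878 kJ/K, irreversible


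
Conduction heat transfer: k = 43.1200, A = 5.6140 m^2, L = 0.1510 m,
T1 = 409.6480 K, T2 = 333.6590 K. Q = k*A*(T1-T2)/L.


dT = 75.9890 K
Q = 43.1200 * 5.6140 * 75.9890 / 0.1510 = 121821.7804 W

121821.7804 W


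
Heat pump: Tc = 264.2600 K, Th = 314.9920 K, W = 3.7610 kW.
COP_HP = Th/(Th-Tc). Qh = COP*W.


COP = 314.9920 / 50.7320 = 6.2089
Qh = 6.2089 * 3.7610 = 23.3518 kW

COP = 6.2089, Qh = 23.3518 kW


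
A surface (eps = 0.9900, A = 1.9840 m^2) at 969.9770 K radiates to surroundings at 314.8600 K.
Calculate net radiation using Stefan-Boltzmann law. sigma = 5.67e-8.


T^4 = 8.8521e+11
Tsurr^4 = 9.8281e+09
Q = 0.9900 * 5.67e-8 * 1.9840 * 8.7538e+11 = 97489.2900 W

97489.2900 W


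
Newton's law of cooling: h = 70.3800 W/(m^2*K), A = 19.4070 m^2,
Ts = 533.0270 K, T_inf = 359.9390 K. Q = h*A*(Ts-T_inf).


dT = 173.0880 K
Q = 70.3800 * 19.4070 * 173.0880 = 236414.7823 W

236414.7823 W


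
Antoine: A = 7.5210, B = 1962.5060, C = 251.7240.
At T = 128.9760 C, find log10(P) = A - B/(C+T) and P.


C+T = 380.7000
B/(C+T) = 5.1550
log10(P) = 7.5210 - 5.1550 = 2.3660
P = 10^2.3660 = 232.2772 mmHg

232.2772 mmHg


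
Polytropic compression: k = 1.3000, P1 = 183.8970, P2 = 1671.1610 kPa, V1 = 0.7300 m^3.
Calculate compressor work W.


(k-1)/k = 0.2308
(P2/P1)^exp = 1.6641
W = 4.3333 * 183.8970 * 0.7300 * (1.6641 - 1) = 386.3250 kJ

386.3250 kJ


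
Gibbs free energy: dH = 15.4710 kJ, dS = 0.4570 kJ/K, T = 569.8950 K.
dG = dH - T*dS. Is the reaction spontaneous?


T*dS = 569.8950 * 0.4570 = 260.4420 kJ
dG = 15.4710 - 260.4420 = -244.9710 kJ (spontaneous)

dG = -244.9710 kJ, spontaneous


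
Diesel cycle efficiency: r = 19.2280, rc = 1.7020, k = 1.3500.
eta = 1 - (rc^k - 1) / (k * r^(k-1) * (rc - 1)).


r^(k-1) = 2.8143
rc^k = 2.0502
eta = 0.6062 = 60.6248%

60.6248%


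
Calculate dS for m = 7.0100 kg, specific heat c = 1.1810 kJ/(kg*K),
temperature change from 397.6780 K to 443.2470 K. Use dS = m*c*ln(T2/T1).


T2/T1 = 1.1146
ln(T2/T1) = 0.1085
dS = 7.0100 * 1.1810 * 0.1085 = 0.8981 kJ/K

0.8981 kJ/K


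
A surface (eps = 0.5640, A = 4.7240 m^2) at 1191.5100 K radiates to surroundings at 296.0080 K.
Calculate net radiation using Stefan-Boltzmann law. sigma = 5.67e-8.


T^4 = 2.0155e+12
Tsurr^4 = 7.6774e+09
Q = 0.5640 * 5.67e-8 * 4.7240 * 2.0079e+12 = 303323.0302 W

303323.0302 W


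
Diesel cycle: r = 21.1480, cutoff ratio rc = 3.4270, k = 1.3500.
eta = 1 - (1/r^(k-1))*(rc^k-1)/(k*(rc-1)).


r^(k-1) = 2.9097
rc^k = 5.2739
eta = 0.5517 = 55.1689%

55.1689%


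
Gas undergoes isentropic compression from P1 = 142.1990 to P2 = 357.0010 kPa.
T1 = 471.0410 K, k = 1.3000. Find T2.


(k-1)/k = 0.2308
(P2/P1)^exp = 1.2367
T2 = 471.0410 * 1.2367 = 582.5242 K

582.5242 K


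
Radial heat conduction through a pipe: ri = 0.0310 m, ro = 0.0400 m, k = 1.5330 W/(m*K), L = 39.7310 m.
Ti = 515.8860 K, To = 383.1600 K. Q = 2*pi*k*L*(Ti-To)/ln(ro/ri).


dT = 132.7260 K
ln(ro/ri) = 0.2549
Q = 2*pi*1.5330*39.7310*132.7260 / 0.2549 = 199274.1178 W

199274.1178 W


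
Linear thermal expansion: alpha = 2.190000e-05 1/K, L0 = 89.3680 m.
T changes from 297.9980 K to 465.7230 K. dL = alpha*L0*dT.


dT = 167.7250 K
dL = 2.190000e-05 * 89.3680 * 167.7250 = 0.328265 m
L_final = 89.696265 m

dL = 0.328265 m


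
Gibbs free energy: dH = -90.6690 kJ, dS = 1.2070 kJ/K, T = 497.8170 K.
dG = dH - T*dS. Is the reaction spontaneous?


T*dS = 497.8170 * 1.2070 = 600.8651 kJ
dG = -90.6690 - 600.8651 = -691.5341 kJ (spontaneous)

dG = -691.5341 kJ, spontaneous


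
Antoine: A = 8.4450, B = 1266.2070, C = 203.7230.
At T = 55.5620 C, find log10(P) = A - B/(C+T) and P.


C+T = 259.2850
B/(C+T) = 4.8835
log10(P) = 8.4450 - 4.8835 = 3.5615
P = 10^3.5615 = 3643.7080 mmHg

3643.7080 mmHg


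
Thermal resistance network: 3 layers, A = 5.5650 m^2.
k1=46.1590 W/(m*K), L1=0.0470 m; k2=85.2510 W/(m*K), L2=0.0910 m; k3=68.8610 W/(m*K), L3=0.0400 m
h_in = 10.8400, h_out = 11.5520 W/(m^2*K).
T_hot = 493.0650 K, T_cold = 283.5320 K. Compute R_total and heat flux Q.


R_conv_in = 1/(10.8400*5.5650) = 0.0166
R_1 = 0.0470/(46.1590*5.5650) = 0.0002
R_2 = 0.0910/(85.2510*5.5650) = 0.0002
R_3 = 0.0400/(68.8610*5.5650) = 0.0001
R_conv_out = 1/(11.5520*5.5650) = 0.0156
R_total = 0.0326 K/W
Q = 209.5330 / 0.0326 = 6425.1418 W

R_total = 0.0326 K/W, Q = 6425.1418 W


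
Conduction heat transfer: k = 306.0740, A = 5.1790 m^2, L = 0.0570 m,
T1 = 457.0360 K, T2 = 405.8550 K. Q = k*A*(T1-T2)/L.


dT = 51.1810 K
Q = 306.0740 * 5.1790 * 51.1810 / 0.0570 = 1423332.1580 W

1423332.1580 W


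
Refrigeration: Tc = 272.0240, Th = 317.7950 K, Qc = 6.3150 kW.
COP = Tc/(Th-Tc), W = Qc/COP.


COP = 272.0240 / 45.7710 = 5.9432
W = 6.3150 / 5.9432 = 1.0626 kW

COP = 5.9432, W = 1.0626 kW


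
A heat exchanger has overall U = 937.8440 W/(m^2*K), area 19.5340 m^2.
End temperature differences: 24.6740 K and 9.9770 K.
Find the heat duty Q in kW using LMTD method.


LMTD = 16.2314 K
Q = 937.8440 * 19.5340 * 16.2314 = 297356.5851 W = 297.3566 kW

297.3566 kW


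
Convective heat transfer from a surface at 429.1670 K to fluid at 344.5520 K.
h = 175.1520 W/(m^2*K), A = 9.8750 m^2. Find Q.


dT = 84.6150 K
Q = 175.1520 * 9.8750 * 84.6150 = 146352.3040 W

146352.3040 W


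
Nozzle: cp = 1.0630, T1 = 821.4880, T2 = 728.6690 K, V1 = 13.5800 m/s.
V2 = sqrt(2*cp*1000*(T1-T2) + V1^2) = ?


dT = 92.8190 K
2*cp*1000*dT = 197333.1940
V1^2 = 184.4164
V2 = sqrt(197517.6104) = 444.4295 m/s

444.4295 m/s


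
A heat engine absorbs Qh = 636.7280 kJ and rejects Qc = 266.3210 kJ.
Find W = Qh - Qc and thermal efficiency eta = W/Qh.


W = 636.7280 - 266.3210 = 370.4070 kJ
eta = 370.4070 / 636.7280 = 0.5817 = 58.1735%

W = 370.4070 kJ, eta = 58.1735%


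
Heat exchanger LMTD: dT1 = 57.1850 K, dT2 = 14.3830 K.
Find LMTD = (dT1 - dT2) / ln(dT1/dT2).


dT1/dT2 = 3.9759
ln(dT1/dT2) = 1.3802
LMTD = 42.8020 / 1.3802 = 31.0104 K

31.0104 K


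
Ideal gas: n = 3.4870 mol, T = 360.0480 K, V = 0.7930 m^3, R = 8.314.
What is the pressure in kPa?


P = nRT/V = 3.4870 * 8.314 * 360.0480 / 0.7930
= 10438.1220 / 0.7930 = 13162.8273 Pa = 13.1628 kPa

13.1628 kPa


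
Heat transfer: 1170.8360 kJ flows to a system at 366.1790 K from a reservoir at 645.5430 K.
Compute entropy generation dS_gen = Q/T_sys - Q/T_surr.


dS_sys = 1170.8360/366.1790 = 3.1974 kJ/K
dS_surr = -1170.8360/645.5430 = -1.8137 kJ/K
dS_gen = 3.1974 - 1.8137 = 1.3837 kJ/K (irreversible)

dS_gen = 1.3837 kJ/K, irreversible


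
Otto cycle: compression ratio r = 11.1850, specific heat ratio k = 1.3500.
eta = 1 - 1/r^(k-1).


r^(k-1) = 2.3282
eta = 1 - 1/2.3282 = 0.5705 = 57.0486%

57.0486%


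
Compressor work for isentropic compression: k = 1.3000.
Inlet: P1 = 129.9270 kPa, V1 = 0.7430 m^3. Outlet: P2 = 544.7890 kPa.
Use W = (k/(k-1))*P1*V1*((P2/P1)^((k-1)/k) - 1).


(k-1)/k = 0.2308
(P2/P1)^exp = 1.3921
W = 4.3333 * 129.9270 * 0.7430 * (1.3921 - 1) = 164.0106 kJ

164.0106 kJ


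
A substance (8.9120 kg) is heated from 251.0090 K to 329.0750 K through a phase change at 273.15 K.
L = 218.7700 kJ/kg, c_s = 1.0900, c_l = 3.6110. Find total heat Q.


Q1 (sensible, solid) = 8.9120 * 1.0900 * 22.1410 = 215.0794 kJ
Q2 (latent) = 8.9120 * 218.7700 = 1949.6782 kJ
Q3 (sensible, liquid) = 8.9120 * 3.6110 * 55.9250 = 1799.7354 kJ
Q_total = 3964.4931 kJ

3964.4931 kJ


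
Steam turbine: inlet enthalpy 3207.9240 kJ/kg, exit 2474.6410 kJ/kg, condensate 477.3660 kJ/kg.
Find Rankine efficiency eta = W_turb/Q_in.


W = 733.2830 kJ/kg
Q_in = 2730.5580 kJ/kg
eta = 0.2685 = 26.8547%

eta = 26.8547%


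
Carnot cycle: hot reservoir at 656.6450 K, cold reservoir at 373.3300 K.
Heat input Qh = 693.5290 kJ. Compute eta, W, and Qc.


eta = 1 - 373.3300/656.6450 = 0.4315
W = 0.4315 * 693.5290 = 299.2289 kJ
Qc = 693.5290 - 299.2289 = 394.3001 kJ

eta = 43.1458%, W = 299.2289 kJ, Qc = 394.3001 kJ


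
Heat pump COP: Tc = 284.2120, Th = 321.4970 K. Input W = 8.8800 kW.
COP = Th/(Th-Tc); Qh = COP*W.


COP = 321.4970 / 37.2850 = 8.6227
Qh = 8.6227 * 8.8800 = 76.5695 kW

COP = 8.6227, Qh = 76.5695 kW


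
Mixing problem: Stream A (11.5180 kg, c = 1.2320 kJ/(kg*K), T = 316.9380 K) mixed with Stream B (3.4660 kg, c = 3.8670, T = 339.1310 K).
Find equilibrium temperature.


num = 9042.7863
den = 27.5932
Tf = 327.7179 K

327.7179 K


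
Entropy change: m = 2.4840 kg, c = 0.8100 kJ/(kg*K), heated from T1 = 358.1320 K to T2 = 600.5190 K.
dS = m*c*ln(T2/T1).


T2/T1 = 1.6768
ln(T2/T1) = 0.5169
dS = 2.4840 * 0.8100 * 0.5169 = 1.0400 kJ/K

1.0400 kJ/K


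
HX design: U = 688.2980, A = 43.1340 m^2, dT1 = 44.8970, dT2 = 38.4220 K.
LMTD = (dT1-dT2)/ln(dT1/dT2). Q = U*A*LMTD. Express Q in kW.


LMTD = 41.5755 K
Q = 688.2980 * 43.1340 * 41.5755 = 1234336.8944 W = 1234.3369 kW

1234.3369 kW


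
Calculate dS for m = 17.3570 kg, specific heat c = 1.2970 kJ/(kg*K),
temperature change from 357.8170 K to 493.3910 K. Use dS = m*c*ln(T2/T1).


T2/T1 = 1.3789
ln(T2/T1) = 0.3213
dS = 17.3570 * 1.2970 * 0.3213 = 7.2327 kJ/K

7.2327 kJ/K


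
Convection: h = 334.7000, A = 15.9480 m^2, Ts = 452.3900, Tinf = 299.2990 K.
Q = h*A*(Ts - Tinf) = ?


dT = 153.0910 K
Q = 334.7000 * 15.9480 * 153.0910 = 817168.4662 W

817168.4662 W


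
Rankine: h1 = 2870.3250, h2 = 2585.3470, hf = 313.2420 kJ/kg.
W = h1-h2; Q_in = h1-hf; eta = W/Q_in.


W = 284.9780 kJ/kg
Q_in = 2557.0830 kJ/kg
eta = 0.1114 = 11.1447%

eta = 11.1447%


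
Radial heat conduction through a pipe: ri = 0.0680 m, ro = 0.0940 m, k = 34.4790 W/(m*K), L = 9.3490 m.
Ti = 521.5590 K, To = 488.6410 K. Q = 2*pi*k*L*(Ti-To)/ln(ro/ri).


dT = 32.9180 K
ln(ro/ri) = 0.3238
Q = 2*pi*34.4790*9.3490*32.9180 / 0.3238 = 205908.1891 W

205908.1891 W


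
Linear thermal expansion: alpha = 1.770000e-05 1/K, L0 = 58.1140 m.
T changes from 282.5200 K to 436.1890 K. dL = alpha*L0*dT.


dT = 153.6690 K
dL = 1.770000e-05 * 58.1140 * 153.6690 = 0.158067 m
L_final = 58.272067 m

dL = 0.158067 m


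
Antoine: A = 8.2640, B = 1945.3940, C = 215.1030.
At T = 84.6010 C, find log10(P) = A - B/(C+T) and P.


C+T = 299.7040
B/(C+T) = 6.4911
log10(P) = 8.2640 - 6.4911 = 1.7729
P = 10^1.7729 = 59.2855 mmHg

59.2855 mmHg


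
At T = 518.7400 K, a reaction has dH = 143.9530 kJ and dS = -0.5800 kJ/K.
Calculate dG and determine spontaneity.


T*dS = 518.7400 * -0.5800 = -300.8692 kJ
dG = 143.9530 + 300.8692 = 444.8222 kJ (non-spontaneous)

dG = 444.8222 kJ, non-spontaneous


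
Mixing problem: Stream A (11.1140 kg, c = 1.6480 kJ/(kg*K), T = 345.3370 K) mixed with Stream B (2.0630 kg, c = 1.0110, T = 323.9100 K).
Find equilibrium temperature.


num = 7000.7251
den = 20.4016
Tf = 343.1465 K

343.1465 K


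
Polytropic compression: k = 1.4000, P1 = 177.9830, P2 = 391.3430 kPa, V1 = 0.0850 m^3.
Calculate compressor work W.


(k-1)/k = 0.2857
(P2/P1)^exp = 1.2525
W = 3.5000 * 177.9830 * 0.0850 * (1.2525 - 1) = 13.3680 kJ

13.3680 kJ


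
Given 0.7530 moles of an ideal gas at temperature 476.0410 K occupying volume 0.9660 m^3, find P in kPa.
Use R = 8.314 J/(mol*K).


P = nRT/V = 0.7530 * 8.314 * 476.0410 / 0.9660
= 2980.2271 / 0.9660 = 3085.1212 Pa = 3.0851 kPa

3.0851 kPa


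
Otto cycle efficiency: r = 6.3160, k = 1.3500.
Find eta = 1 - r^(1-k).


r^(k-1) = 1.9061
eta = 1 - 1/1.9061 = 0.4754 = 47.5379%

47.5379%


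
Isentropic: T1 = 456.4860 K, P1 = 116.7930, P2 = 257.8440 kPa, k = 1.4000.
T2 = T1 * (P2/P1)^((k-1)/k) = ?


(k-1)/k = 0.2857
(P2/P1)^exp = 1.2539
T2 = 456.4860 * 1.2539 = 572.3953 K

572.3953 K


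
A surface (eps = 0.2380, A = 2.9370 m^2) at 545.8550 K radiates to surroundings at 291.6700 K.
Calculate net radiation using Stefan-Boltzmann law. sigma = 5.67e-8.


T^4 = 8.8779e+10
Tsurr^4 = 7.2371e+09
Q = 0.2380 * 5.67e-8 * 2.9370 * 8.1542e+10 = 3231.7920 W

3231.7920 W


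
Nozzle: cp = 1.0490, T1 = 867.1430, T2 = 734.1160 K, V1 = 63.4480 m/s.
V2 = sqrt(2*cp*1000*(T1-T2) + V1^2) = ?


dT = 133.0270 K
2*cp*1000*dT = 279090.6460
V1^2 = 4025.6487
V2 = sqrt(283116.2947) = 532.0867 m/s

532.0867 m/s


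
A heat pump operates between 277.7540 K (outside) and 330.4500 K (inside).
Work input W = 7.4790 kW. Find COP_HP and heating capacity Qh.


COP = 330.4500 / 52.6960 = 6.2709
Qh = 6.2709 * 7.4790 = 46.8999 kW

COP = 6.2709, Qh = 46.8999 kW


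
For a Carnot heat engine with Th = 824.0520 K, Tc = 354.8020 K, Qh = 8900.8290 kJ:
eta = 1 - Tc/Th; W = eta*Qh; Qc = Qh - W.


eta = 1 - 354.8020/824.0520 = 0.5694
W = 0.5694 * 8900.8290 = 5068.5078 kJ
Qc = 8900.8290 - 5068.5078 = 3832.3212 kJ

eta = 56.9442%, W = 5068.5078 kJ, Qc = 3832.3212 kJ


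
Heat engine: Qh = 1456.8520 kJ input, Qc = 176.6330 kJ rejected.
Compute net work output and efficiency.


W = 1456.8520 - 176.6330 = 1280.2190 kJ
eta = 1280.2190 / 1456.8520 = 0.8788 = 87.8757%

W = 1280.2190 kJ, eta = 87.8757%


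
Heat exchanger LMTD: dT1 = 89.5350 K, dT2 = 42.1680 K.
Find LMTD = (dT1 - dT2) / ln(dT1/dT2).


dT1/dT2 = 2.1233
ln(dT1/dT2) = 0.7530
LMTD = 47.3670 / 0.7530 = 62.9071 K

62.9071 K


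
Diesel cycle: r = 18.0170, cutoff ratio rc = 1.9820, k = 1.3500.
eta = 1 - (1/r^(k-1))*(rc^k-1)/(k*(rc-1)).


r^(k-1) = 2.7510
rc^k = 2.5182
eta = 0.5837 = 58.3712%

58.3712%


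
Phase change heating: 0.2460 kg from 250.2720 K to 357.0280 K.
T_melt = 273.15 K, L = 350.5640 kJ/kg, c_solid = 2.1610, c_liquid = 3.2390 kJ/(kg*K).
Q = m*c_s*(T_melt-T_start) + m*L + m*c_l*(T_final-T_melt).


Q1 (sensible, solid) = 0.2460 * 2.1610 * 22.8780 = 12.1621 kJ
Q2 (latent) = 0.2460 * 350.5640 = 86.2387 kJ
Q3 (sensible, liquid) = 0.2460 * 3.2390 * 83.8780 = 66.8335 kJ
Q_total = 165.2343 kJ

165.2343 kJ


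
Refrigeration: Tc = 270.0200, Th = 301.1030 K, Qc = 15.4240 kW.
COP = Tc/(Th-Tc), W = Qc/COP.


COP = 270.0200 / 31.0830 = 8.6871
W = 15.4240 / 8.6871 = 1.7755 kW

COP = 8.6871, W = 1.7755 kW


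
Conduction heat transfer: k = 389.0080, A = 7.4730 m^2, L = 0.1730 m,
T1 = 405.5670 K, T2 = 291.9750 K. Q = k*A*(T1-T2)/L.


dT = 113.5920 K
Q = 389.0080 * 7.4730 * 113.5920 / 0.1730 = 1908776.8451 W

1908776.8451 W


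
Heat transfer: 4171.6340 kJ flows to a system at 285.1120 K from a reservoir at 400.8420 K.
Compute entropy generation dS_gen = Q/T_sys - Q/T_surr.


dS_sys = 4171.6340/285.1120 = 14.6316 kJ/K
dS_surr = -4171.6340/400.8420 = -10.4072 kJ/K
dS_gen = 14.6316 - 10.4072 = 4.2244 kJ/K (irreversible)

dS_gen = 4.2244 kJ/K, irreversible


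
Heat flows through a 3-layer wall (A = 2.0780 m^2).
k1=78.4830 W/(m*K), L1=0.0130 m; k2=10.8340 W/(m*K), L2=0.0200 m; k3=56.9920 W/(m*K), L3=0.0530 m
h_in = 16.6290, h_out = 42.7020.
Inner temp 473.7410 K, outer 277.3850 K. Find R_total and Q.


R_conv_in = 1/(16.6290*2.0780) = 0.0289
R_1 = 0.0130/(78.4830*2.0780) = 7.9712e-05
R_2 = 0.0200/(10.8340*2.0780) = 0.0009
R_3 = 0.0530/(56.9920*2.0780) = 0.0004
R_conv_out = 1/(42.7020*2.0780) = 0.0113
R_total = 0.0416 K/W
Q = 196.3560 / 0.0416 = 4717.3212 W

R_total = 0.0416 K/W, Q = 4717.3212 W


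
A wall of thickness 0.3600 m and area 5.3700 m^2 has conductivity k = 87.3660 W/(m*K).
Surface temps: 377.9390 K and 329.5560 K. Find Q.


dT = 48.3830 K
Q = 87.3660 * 5.3700 * 48.3830 / 0.3600 = 63053.1852 W

63053.1852 W


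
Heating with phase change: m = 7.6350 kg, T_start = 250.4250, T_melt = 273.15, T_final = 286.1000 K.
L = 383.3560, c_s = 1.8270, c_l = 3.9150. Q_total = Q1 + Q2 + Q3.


Q1 (sensible, solid) = 7.6350 * 1.8270 * 22.7250 = 316.9943 kJ
Q2 (latent) = 7.6350 * 383.3560 = 2926.9231 kJ
Q3 (sensible, liquid) = 7.6350 * 3.9150 * 12.9500 = 387.0888 kJ
Q_total = 3631.0062 kJ

3631.0062 kJ


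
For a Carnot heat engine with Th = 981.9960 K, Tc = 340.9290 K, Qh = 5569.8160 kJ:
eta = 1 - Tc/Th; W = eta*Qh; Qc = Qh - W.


eta = 1 - 340.9290/981.9960 = 0.6528
W = 0.6528 * 5569.8160 = 3636.0894 kJ
Qc = 5569.8160 - 3636.0894 = 1933.7266 kJ

eta = 65.2820%, W = 3636.0894 kJ, Qc = 1933.7266 kJ


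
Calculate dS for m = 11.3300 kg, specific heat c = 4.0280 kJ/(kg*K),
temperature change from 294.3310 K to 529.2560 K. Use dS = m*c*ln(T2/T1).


T2/T1 = 1.7982
ln(T2/T1) = 0.5868
dS = 11.3300 * 4.0280 * 0.5868 = 26.7784 kJ/K

26.7784 kJ/K


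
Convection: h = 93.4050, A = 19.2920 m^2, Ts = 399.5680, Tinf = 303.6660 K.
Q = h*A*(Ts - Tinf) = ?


dT = 95.9020 K
Q = 93.4050 * 19.2920 * 95.9020 = 172812.4560 W

172812.4560 W


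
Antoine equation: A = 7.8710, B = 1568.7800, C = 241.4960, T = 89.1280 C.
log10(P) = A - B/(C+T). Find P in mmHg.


C+T = 330.6240
B/(C+T) = 4.7449
log10(P) = 7.8710 - 4.7449 = 3.1261
P = 10^3.1261 = 1336.8830 mmHg

1336.8830 mmHg


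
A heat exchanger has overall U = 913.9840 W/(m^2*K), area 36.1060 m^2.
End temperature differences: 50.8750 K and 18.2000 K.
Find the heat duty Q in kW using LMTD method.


LMTD = 31.7866 K
Q = 913.9840 * 36.1060 * 31.7866 = 1048966.3470 W = 1048.9663 kW

1048.9663 kW


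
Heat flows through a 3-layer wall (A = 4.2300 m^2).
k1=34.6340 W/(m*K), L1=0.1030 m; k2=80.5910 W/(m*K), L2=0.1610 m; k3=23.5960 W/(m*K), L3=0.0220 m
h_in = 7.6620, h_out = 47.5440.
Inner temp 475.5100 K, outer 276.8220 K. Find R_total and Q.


R_conv_in = 1/(7.6620*4.2300) = 0.0309
R_1 = 0.1030/(34.6340*4.2300) = 0.0007
R_2 = 0.1610/(80.5910*4.2300) = 0.0005
R_3 = 0.0220/(23.5960*4.2300) = 0.0002
R_conv_out = 1/(47.5440*4.2300) = 0.0050
R_total = 0.0372 K/W
Q = 198.6880 / 0.0372 = 5337.8380 W

R_total = 0.0372 K/W, Q = 5337.8380 W


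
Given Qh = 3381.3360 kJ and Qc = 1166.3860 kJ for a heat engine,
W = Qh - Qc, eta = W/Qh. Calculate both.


W = 3381.3360 - 1166.3860 = 2214.9500 kJ
eta = 2214.9500 / 3381.3360 = 0.6551 = 65.5052%

W = 2214.9500 kJ, eta = 65.5052%


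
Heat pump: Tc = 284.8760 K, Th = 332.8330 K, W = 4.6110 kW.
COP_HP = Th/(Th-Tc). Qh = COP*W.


COP = 332.8330 / 47.9570 = 6.9402
Qh = 6.9402 * 4.6110 = 32.0014 kW

COP = 6.9402, Qh = 32.0014 kW


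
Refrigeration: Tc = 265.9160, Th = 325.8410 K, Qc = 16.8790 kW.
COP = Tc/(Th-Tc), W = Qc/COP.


COP = 265.9160 / 59.9250 = 4.4375
W = 16.8790 / 4.4375 = 3.8037 kW

COP = 4.4375, W = 3.8037 kW


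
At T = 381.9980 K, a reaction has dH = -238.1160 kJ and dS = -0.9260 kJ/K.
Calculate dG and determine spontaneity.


T*dS = 381.9980 * -0.9260 = -353.7301 kJ
dG = -238.1160 + 353.7301 = 115.6141 kJ (non-spontaneous)

dG = 115.6141 kJ, non-spontaneous


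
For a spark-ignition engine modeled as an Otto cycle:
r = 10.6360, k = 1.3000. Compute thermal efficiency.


r^(k-1) = 2.0325
eta = 1 - 1/2.0325 = 0.5080 = 50.7998%

50.7998%


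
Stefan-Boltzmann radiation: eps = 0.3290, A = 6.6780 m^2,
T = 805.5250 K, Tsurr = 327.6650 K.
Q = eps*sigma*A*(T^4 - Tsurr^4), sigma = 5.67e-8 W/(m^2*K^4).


T^4 = 4.2103e+11
Tsurr^4 = 1.1527e+10
Q = 0.3290 * 5.67e-8 * 6.6780 * 4.0951e+11 = 51013.5430 W

51013.5430 W


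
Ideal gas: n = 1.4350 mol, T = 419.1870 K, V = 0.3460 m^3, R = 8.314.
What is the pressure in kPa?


P = nRT/V = 1.4350 * 8.314 * 419.1870 / 0.3460
= 5001.1482 / 0.3460 = 14454.1856 Pa = 14.4542 kPa

14.4542 kPa


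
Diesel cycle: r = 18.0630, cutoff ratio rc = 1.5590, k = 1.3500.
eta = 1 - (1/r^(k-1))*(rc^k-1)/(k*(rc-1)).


r^(k-1) = 2.7534
rc^k = 1.8211
eta = 0.6048 = 60.4822%

60.4822%


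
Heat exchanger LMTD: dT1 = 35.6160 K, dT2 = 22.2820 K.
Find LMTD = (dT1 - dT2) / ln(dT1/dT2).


dT1/dT2 = 1.5984
ln(dT1/dT2) = 0.4690
LMTD = 13.3340 / 0.4690 = 28.4297 K

28.4297 K


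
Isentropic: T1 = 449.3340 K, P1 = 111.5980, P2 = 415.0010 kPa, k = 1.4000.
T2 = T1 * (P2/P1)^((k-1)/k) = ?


(k-1)/k = 0.2857
(P2/P1)^exp = 1.4554
T2 = 449.3340 * 1.4554 = 653.9411 K

653.9411 K


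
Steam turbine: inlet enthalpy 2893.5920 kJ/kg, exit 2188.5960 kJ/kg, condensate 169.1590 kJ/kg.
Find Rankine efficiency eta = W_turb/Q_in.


W = 704.9960 kJ/kg
Q_in = 2724.4330 kJ/kg
eta = 0.2588 = 25.8768%

eta = 25.8768%


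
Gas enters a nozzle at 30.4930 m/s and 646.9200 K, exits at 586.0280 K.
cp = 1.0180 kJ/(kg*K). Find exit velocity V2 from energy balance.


dT = 60.8920 K
2*cp*1000*dT = 123976.1120
V1^2 = 929.8230
V2 = sqrt(124905.9350) = 353.4203 m/s

353.4203 m/s


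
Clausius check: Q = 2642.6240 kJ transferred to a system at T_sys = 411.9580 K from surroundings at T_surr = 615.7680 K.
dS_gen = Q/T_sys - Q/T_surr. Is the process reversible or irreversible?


dS_sys = 2642.6240/411.9580 = 6.4148 kJ/K
dS_surr = -2642.6240/615.7680 = -4.2916 kJ/K
dS_gen = 6.4148 - 4.2916 = 2.1232 kJ/K (irreversible)

dS_gen = 2.1232 kJ/K, irreversible


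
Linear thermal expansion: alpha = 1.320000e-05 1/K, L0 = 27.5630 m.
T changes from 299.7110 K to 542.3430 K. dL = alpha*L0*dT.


dT = 242.6320 K
dL = 1.320000e-05 * 27.5630 * 242.6320 = 0.088277 m
L_final = 27.651277 m

dL = 0.088277 m


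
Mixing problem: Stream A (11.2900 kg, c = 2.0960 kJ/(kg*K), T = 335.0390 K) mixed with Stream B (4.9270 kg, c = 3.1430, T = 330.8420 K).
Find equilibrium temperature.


num = 13051.5833
den = 39.1494
Tf = 333.3789 K

333.3789 K


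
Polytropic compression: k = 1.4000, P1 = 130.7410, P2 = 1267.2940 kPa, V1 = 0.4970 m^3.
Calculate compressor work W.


(k-1)/k = 0.2857
(P2/P1)^exp = 1.9136
W = 3.5000 * 130.7410 * 0.4970 * (1.9136 - 1) = 207.7707 kJ

207.7707 kJ


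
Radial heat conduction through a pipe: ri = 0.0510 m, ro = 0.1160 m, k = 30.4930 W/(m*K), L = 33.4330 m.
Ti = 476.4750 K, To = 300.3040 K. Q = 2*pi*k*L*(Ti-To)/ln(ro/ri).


dT = 176.1710 K
ln(ro/ri) = 0.8218
Q = 2*pi*30.4930*33.4330*176.1710 / 0.8218 = 1373227.1561 W

1373227.1561 W


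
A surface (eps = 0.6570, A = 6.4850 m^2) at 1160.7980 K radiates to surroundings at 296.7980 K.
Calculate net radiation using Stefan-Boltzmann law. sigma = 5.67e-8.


T^4 = 1.8156e+12
Tsurr^4 = 7.7597e+09
Q = 0.6570 * 5.67e-8 * 6.4850 * 1.8079e+12 = 436741.9762 W

436741.9762 W


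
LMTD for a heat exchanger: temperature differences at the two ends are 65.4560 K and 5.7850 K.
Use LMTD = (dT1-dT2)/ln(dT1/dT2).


dT1/dT2 = 11.3148
ln(dT1/dT2) = 2.4261
LMTD = 59.6710 / 2.4261 = 24.5953 K

24.5953 K


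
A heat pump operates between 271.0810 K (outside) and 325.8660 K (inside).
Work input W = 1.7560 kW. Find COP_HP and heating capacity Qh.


COP = 325.8660 / 54.7850 = 5.9481
Qh = 5.9481 * 1.7560 = 10.4448 kW

COP = 5.9481, Qh = 10.4448 kW


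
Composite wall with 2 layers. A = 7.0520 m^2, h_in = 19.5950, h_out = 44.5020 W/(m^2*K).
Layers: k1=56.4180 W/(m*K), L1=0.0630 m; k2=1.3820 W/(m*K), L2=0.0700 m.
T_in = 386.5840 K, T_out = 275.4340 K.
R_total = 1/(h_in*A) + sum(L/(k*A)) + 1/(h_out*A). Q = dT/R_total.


R_conv_in = 1/(19.5950*7.0520) = 0.0072
R_1 = 0.0630/(56.4180*7.0520) = 0.0002
R_2 = 0.0700/(1.3820*7.0520) = 0.0072
R_conv_out = 1/(44.5020*7.0520) = 0.0032
R_total = 0.0178 K/W
Q = 111.1500 / 0.0178 = 6257.0120 W

R_total = 0.0178 K/W, Q = 6257.0120 W


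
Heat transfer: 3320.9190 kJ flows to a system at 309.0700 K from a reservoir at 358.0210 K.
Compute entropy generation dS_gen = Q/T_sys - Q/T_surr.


dS_sys = 3320.9190/309.0700 = 10.7449 kJ/K
dS_surr = -3320.9190/358.0210 = -9.2758 kJ/K
dS_gen = 10.7449 - 9.2758 = 1.4691 kJ/K (irreversible)

dS_gen = 1.4691 kJ/K, irreversible


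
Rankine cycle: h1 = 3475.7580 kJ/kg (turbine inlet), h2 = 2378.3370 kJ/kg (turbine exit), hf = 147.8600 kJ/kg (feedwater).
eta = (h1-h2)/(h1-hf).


W = 1097.4210 kJ/kg
Q_in = 3327.8980 kJ/kg
eta = 0.3298 = 32.9764%

eta = 32.9764%


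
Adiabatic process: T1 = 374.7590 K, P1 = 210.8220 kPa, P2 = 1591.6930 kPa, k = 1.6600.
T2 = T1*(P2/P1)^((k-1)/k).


(k-1)/k = 0.3976
(P2/P1)^exp = 2.2339
T2 = 374.7590 * 2.2339 = 837.1705 K

837.1705 K


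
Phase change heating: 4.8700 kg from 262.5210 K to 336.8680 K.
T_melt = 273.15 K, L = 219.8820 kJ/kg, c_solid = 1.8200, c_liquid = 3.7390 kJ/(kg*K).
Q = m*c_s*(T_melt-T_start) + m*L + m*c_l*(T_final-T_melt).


Q1 (sensible, solid) = 4.8700 * 1.8200 * 10.6290 = 94.2091 kJ
Q2 (latent) = 4.8700 * 219.8820 = 1070.8253 kJ
Q3 (sensible, liquid) = 4.8700 * 3.7390 * 63.7180 = 1160.2366 kJ
Q_total = 2325.2710 kJ

2325.2710 kJ


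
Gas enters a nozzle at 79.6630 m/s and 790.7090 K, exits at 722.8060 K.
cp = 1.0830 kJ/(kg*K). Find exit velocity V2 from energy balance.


dT = 67.9030 K
2*cp*1000*dT = 147077.8980
V1^2 = 6346.1936
V2 = sqrt(153424.0916) = 391.6939 m/s

391.6939 m/s


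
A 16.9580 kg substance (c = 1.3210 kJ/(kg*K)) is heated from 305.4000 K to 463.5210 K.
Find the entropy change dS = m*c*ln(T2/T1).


T2/T1 = 1.5178
ln(T2/T1) = 0.4172
dS = 16.9580 * 1.3210 * 0.4172 = 9.3466 kJ/K

9.3466 kJ/K


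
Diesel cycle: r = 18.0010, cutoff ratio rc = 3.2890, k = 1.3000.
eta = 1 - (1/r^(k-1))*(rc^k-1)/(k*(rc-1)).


r^(k-1) = 2.3801
rc^k = 4.7009
eta = 0.4774 = 47.7445%

47.7445%


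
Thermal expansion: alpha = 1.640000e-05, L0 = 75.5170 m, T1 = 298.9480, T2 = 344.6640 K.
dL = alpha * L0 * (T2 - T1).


dT = 45.7160 K
dL = 1.640000e-05 * 75.5170 * 45.7160 = 0.056618 m
L_final = 75.573618 m

dL = 0.056618 m


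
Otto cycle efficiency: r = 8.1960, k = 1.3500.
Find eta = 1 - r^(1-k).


r^(k-1) = 2.0881
eta = 1 - 1/2.0881 = 0.5211 = 52.1106%

52.1106%


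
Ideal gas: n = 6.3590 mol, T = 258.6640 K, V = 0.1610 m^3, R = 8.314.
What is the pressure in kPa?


P = nRT/V = 6.3590 * 8.314 * 258.6640 / 0.1610
= 13675.2361 / 0.1610 = 84939.3549 Pa = 84.9394 kPa

84.9394 kPa


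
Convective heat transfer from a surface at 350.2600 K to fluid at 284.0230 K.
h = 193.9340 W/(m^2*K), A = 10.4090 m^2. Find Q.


dT = 66.2370 K
Q = 193.9340 * 10.4090 * 66.2370 = 133709.9166 W

133709.9166 W


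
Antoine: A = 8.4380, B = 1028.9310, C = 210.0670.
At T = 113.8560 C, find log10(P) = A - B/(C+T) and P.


C+T = 323.9230
B/(C+T) = 3.1765
log10(P) = 8.4380 - 3.1765 = 5.2615
P = 10^5.2615 = 182613.1869 mmHg

182613.1869 mmHg


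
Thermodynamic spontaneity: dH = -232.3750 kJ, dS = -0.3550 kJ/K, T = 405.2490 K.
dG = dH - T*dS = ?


T*dS = 405.2490 * -0.3550 = -143.8634 kJ
dG = -232.3750 + 143.8634 = -88.5116 kJ (spontaneous)

dG = -88.5116 kJ, spontaneous


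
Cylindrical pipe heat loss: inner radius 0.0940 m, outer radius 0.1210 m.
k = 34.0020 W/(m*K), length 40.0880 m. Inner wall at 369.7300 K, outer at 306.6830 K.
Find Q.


dT = 63.0470 K
ln(ro/ri) = 0.2525
Q = 2*pi*34.0020*40.0880*63.0470 / 0.2525 = 2138499.0016 W

2138499.0016 W


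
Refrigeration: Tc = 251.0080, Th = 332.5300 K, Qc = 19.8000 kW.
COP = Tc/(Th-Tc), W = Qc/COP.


COP = 251.0080 / 81.5220 = 3.0790
W = 19.8000 / 3.0790 = 6.4306 kW

COP = 3.0790, W = 6.4306 kW


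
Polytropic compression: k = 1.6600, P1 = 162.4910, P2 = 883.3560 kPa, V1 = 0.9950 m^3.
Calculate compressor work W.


(k-1)/k = 0.3976
(P2/P1)^exp = 1.9604
W = 2.5152 * 162.4910 * 0.9950 * (1.9604 - 1) = 390.5540 kJ

390.5540 kJ


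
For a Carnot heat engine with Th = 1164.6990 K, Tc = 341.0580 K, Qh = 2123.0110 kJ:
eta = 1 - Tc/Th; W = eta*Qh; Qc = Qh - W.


eta = 1 - 341.0580/1164.6990 = 0.7072
W = 0.7072 * 2123.0110 = 1501.3312 kJ
Qc = 2123.0110 - 1501.3312 = 621.6798 kJ

eta = 70.7171%, W = 1501.3312 kJ, Qc = 621.6798 kJ


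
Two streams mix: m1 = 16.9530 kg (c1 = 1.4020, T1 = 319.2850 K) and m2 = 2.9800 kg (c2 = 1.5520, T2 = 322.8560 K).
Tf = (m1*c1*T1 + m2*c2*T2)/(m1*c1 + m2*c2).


num = 9081.9958
den = 28.3931
Tf = 319.8667 K

319.8667 K


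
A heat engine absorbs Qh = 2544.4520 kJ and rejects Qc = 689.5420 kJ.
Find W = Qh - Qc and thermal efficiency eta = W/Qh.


W = 2544.4520 - 689.5420 = 1854.9100 kJ
eta = 1854.9100 / 2544.4520 = 0.7290 = 72.9002%

W = 1854.9100 kJ, eta = 72.9002%


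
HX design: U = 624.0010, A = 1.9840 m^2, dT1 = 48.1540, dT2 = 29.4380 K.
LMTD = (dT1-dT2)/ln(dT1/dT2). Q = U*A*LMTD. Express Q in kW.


LMTD = 38.0315 K
Q = 624.0010 * 1.9840 * 38.0315 = 47083.7311 W = 47.0837 kW

47.0837 kW


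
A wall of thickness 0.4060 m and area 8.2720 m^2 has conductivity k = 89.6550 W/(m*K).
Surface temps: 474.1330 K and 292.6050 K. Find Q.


dT = 181.5280 K
Q = 89.6550 * 8.2720 * 181.5280 / 0.4060 = 331590.9201 W

331590.9201 W


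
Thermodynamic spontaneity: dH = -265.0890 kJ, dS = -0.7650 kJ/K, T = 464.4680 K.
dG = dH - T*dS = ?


T*dS = 464.4680 * -0.7650 = -355.3180 kJ
dG = -265.0890 + 355.3180 = 90.2290 kJ (non-spontaneous)

dG = 90.2290 kJ, non-spontaneous


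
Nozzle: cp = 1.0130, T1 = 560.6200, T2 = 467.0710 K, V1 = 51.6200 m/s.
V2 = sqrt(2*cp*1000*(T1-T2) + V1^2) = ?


dT = 93.5490 K
2*cp*1000*dT = 189530.2740
V1^2 = 2664.6244
V2 = sqrt(192194.8984) = 438.4004 m/s

438.4004 m/s


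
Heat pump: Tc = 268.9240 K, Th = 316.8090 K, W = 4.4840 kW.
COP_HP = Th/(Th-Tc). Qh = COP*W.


COP = 316.8090 / 47.8850 = 6.6160
Qh = 6.6160 * 4.4840 = 29.6663 kW

COP = 6.6160, Qh = 29.6663 kW


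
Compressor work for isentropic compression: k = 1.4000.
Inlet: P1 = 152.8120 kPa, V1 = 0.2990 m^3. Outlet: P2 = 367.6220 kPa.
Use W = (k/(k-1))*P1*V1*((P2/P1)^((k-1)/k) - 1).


(k-1)/k = 0.2857
(P2/P1)^exp = 1.2851
W = 3.5000 * 152.8120 * 0.2990 * (1.2851 - 1) = 45.5878 kJ

45.5878 kJ


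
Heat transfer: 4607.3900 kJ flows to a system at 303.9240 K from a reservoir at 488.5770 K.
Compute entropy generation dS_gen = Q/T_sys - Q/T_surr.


dS_sys = 4607.3900/303.9240 = 15.1597 kJ/K
dS_surr = -4607.3900/488.5770 = -9.4302 kJ/K
dS_gen = 15.1597 - 9.4302 = 5.7295 kJ/K (irreversible)

dS_gen = 5.7295 kJ/K, irreversible


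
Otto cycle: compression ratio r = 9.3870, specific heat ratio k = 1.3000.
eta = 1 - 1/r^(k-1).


r^(k-1) = 1.9578
eta = 1 - 1/1.9578 = 0.4892 = 48.9211%

48.9211%


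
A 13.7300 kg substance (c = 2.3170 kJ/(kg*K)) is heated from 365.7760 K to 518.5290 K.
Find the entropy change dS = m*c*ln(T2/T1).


T2/T1 = 1.4176
ln(T2/T1) = 0.3490
dS = 13.7300 * 2.3170 * 0.3490 = 11.1017 kJ/K

11.1017 kJ/K


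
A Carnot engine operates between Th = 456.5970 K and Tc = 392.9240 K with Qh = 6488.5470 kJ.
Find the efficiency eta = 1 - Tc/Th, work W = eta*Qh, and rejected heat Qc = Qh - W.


eta = 1 - 392.9240/456.5970 = 0.1395
W = 0.1395 * 6488.5470 = 904.8357 kJ
Qc = 6488.5470 - 904.8357 = 5583.7113 kJ

eta = 13.9451%, W = 904.8357 kJ, Qc = 5583.7113 kJ


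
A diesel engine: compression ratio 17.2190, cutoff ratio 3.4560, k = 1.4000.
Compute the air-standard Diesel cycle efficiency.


r^(k-1) = 3.1218
rc^k = 5.6755
eta = 0.5644 = 56.4421%

56.4421%


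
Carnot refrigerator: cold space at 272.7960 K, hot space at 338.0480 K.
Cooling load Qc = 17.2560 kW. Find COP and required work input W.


COP = 272.7960 / 65.2520 = 4.1807
W = 17.2560 / 4.1807 = 4.1276 kW

COP = 4.1807, W = 4.1276 kW


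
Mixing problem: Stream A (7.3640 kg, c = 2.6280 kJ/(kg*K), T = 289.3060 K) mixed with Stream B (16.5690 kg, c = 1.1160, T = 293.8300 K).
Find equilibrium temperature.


num = 11032.0327
den = 37.8436
Tf = 291.5165 K

291.5165 K


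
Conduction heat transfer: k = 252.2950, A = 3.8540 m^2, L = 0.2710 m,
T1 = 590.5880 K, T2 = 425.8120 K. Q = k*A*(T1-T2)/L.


dT = 164.7760 K
Q = 252.2950 * 3.8540 * 164.7760 / 0.2710 = 591214.4213 W

591214.4213 W


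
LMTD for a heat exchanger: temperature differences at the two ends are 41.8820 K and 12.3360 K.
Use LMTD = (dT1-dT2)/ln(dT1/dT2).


dT1/dT2 = 3.3951
ln(dT1/dT2) = 1.2223
LMTD = 29.5460 / 1.2223 = 24.1718 K

24.1718 K


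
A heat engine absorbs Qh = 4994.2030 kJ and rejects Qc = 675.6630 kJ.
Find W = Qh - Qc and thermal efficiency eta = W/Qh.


W = 4994.2030 - 675.6630 = 4318.5400 kJ
eta = 4318.5400 / 4994.2030 = 0.8647 = 86.4711%

W = 4318.5400 kJ, eta = 86.4711%


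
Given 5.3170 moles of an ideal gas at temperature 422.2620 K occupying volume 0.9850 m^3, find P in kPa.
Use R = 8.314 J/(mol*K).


P = nRT/V = 5.3170 * 8.314 * 422.2620 / 0.9850
= 18666.3189 / 0.9850 = 18950.5776 Pa = 18.9506 kPa

18.9506 kPa


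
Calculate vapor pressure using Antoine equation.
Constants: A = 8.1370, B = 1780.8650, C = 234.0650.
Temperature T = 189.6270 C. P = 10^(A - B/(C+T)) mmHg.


C+T = 423.6920
B/(C+T) = 4.2032
log10(P) = 8.1370 - 4.2032 = 3.9338
P = 10^3.9338 = 8586.0502 mmHg

8586.0502 mmHg


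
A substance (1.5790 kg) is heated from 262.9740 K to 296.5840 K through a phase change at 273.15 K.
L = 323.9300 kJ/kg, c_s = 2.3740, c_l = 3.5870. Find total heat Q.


Q1 (sensible, solid) = 1.5790 * 2.3740 * 10.1760 = 38.1452 kJ
Q2 (latent) = 1.5790 * 323.9300 = 511.4855 kJ
Q3 (sensible, liquid) = 1.5790 * 3.5870 * 23.4340 = 132.7272 kJ
Q_total = 682.3579 kJ

682.3579 kJ


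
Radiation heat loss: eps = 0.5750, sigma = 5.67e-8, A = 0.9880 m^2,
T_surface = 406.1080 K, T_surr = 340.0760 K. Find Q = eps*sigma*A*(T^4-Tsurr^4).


T^4 = 2.7200e+10
Tsurr^4 = 1.3375e+10
Q = 0.5750 * 5.67e-8 * 0.9880 * 1.3825e+10 = 445.3052 W

445.3052 W


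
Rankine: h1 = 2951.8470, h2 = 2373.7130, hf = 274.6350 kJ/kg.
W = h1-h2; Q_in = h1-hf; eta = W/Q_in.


W = 578.1340 kJ/kg
Q_in = 2677.2120 kJ/kg
eta = 0.2159 = 21.5946%

eta = 21.5946%


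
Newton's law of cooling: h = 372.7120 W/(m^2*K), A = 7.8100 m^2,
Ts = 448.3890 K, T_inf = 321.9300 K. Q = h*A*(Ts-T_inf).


dT = 126.4590 K
Q = 372.7120 * 7.8100 * 126.4590 = 368107.0650 W

368107.0650 W


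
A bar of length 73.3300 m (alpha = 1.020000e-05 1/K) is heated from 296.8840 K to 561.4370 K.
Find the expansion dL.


dT = 264.5530 K
dL = 1.020000e-05 * 73.3300 * 264.5530 = 0.197877 m
L_final = 73.527877 m

dL = 0.197877 m


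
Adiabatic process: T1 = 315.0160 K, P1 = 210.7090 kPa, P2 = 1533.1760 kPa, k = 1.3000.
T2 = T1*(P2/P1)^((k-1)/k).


(k-1)/k = 0.2308
(P2/P1)^exp = 1.5809
T2 = 315.0160 * 1.5809 = 498.0061 K

498.0061 K


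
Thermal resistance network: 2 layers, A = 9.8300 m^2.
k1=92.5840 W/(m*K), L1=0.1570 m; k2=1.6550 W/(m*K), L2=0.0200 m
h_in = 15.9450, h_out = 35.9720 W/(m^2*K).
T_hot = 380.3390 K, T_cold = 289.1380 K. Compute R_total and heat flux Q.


R_conv_in = 1/(15.9450*9.8300) = 0.0064
R_1 = 0.1570/(92.5840*9.8300) = 0.0002
R_2 = 0.0200/(1.6550*9.8300) = 0.0012
R_conv_out = 1/(35.9720*9.8300) = 0.0028
R_total = 0.0106 K/W
Q = 91.2010 / 0.0106 = 8595.8383 W

R_total = 0.0106 K/W, Q = 8595.8383 W


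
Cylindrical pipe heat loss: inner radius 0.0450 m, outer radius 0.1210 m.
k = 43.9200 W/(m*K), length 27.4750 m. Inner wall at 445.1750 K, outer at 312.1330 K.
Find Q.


dT = 133.0420 K
ln(ro/ri) = 0.9891
Q = 2*pi*43.9200*27.4750*133.0420 / 0.9891 = 1019802.6717 W

1019802.6717 W


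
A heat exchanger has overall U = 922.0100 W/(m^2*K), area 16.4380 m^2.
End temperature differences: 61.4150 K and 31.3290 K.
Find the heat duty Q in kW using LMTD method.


LMTD = 44.6970 K
Q = 922.0100 * 16.4380 * 44.6970 = 677427.8831 W = 677.4279 kW

677.4279 kW


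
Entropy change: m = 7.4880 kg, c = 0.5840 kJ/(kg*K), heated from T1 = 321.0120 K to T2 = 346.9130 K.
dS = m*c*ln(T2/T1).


T2/T1 = 1.0807
ln(T2/T1) = 0.0776
dS = 7.4880 * 0.5840 * 0.0776 = 0.3393 kJ/K

0.3393 kJ/K


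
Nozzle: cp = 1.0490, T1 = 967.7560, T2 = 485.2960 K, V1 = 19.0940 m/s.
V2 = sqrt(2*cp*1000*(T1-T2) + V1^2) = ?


dT = 482.4600 K
2*cp*1000*dT = 1012201.0800
V1^2 = 364.5808
V2 = sqrt(1012565.6608) = 1006.2632 m/s

1006.2632 m/s


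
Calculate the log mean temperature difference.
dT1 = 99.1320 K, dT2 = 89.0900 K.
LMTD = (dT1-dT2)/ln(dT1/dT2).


dT1/dT2 = 1.1127
ln(dT1/dT2) = 0.1068
LMTD = 10.0420 / 0.1068 = 94.0216 K

94.0216 K


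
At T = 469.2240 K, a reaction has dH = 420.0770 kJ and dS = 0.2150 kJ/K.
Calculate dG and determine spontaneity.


T*dS = 469.2240 * 0.2150 = 100.8832 kJ
dG = 420.0770 - 100.8832 = 319.1938 kJ (non-spontaneous)

dG = 319.1938 kJ, non-spontaneous


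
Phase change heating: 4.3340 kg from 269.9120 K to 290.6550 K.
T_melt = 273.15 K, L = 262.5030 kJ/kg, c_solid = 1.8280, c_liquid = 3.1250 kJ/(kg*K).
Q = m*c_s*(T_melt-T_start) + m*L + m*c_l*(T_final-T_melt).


Q1 (sensible, solid) = 4.3340 * 1.8280 * 3.2380 = 25.6532 kJ
Q2 (latent) = 4.3340 * 262.5030 = 1137.6880 kJ
Q3 (sensible, liquid) = 4.3340 * 3.1250 * 17.5050 = 237.0833 kJ
Q_total = 1400.4246 kJ

1400.4246 kJ


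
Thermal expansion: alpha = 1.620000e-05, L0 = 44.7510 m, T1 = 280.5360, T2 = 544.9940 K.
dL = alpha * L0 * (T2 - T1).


dT = 264.4580 K
dL = 1.620000e-05 * 44.7510 * 264.4580 = 0.191723 m
L_final = 44.942723 m

dL = 0.191723 m


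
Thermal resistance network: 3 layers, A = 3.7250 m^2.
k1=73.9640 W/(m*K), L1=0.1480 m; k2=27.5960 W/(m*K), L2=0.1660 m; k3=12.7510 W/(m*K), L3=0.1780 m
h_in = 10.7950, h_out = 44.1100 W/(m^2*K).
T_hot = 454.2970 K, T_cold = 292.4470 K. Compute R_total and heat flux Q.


R_conv_in = 1/(10.7950*3.7250) = 0.0249
R_1 = 0.1480/(73.9640*3.7250) = 0.0005
R_2 = 0.1660/(27.5960*3.7250) = 0.0016
R_3 = 0.1780/(12.7510*3.7250) = 0.0037
R_conv_out = 1/(44.1100*3.7250) = 0.0061
R_total = 0.0369 K/W
Q = 161.8500 / 0.0369 = 4391.6231 W

R_total = 0.0369 K/W, Q = 4391.6231 W


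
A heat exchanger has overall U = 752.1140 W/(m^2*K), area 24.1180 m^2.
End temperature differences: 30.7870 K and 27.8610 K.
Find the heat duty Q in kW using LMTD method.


LMTD = 29.2997 K
Q = 752.1140 * 24.1180 * 29.2997 = 531480.6423 W = 531.4806 kW

531.4806 kW


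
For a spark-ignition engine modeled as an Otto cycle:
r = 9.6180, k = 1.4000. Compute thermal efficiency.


r^(k-1) = 2.4731
eta = 1 - 1/2.4731 = 0.5956 = 59.5642%

59.5642%


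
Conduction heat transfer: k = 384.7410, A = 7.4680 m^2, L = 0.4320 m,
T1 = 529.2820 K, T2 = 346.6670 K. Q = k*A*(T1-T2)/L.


dT = 182.6150 K
Q = 384.7410 * 7.4680 * 182.6150 / 0.4320 = 1214578.1935 W

1214578.1935 W


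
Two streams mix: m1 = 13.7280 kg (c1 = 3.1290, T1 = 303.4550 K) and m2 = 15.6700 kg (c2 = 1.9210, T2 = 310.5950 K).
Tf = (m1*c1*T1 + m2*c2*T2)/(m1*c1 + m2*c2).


num = 22384.4353
den = 73.0570
Tf = 306.3969 K

306.3969 K


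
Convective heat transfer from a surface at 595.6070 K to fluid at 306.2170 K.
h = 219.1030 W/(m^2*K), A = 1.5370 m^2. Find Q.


dT = 289.3900 K
Q = 219.1030 * 1.5370 * 289.3900 = 97455.3558 W

97455.3558 W


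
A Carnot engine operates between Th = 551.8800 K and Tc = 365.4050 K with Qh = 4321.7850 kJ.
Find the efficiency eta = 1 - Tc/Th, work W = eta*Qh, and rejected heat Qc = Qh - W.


eta = 1 - 365.4050/551.8800 = 0.3379
W = 0.3379 * 4321.7850 = 1460.2900 kJ
Qc = 4321.7850 - 1460.2900 = 2861.4950 kJ

eta = 33.7890%, W = 1460.2900 kJ, Qc = 2861.4950 kJ


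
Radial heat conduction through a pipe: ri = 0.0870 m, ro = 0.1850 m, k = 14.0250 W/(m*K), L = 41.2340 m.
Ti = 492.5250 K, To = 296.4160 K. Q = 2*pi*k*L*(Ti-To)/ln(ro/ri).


dT = 196.1090 K
ln(ro/ri) = 0.7544
Q = 2*pi*14.0250*41.2340*196.1090 / 0.7544 = 944510.0588 W

944510.0588 W


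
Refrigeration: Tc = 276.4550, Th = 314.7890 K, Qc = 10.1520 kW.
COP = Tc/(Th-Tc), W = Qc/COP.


COP = 276.4550 / 38.3340 = 7.2117
W = 10.1520 / 7.2117 = 1.4077 kW

COP = 7.2117, W = 1.4077 kW


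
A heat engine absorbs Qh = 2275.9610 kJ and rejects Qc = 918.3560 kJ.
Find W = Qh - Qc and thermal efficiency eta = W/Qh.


W = 2275.9610 - 918.3560 = 1357.6050 kJ
eta = 1357.6050 / 2275.9610 = 0.5965 = 59.6497%

W = 1357.6050 kJ, eta = 59.6497%
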